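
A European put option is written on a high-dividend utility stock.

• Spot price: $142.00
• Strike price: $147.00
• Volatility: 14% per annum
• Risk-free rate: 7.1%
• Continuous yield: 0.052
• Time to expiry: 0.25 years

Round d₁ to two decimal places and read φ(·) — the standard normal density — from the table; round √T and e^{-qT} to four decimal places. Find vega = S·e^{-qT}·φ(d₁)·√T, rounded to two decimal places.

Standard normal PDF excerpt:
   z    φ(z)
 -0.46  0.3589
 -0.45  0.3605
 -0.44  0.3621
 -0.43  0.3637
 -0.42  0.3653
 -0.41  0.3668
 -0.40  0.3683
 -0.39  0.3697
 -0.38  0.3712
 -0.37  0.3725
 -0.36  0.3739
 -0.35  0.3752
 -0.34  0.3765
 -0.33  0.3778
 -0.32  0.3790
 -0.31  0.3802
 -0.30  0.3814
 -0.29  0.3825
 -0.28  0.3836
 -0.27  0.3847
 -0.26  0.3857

25.91

σ√T = 0.14 × 0.5000 = 0.0700
ln(S/K) + (r − q + σ²/2)T = ln(142/147) + (0.071 − 0.052 + 0.14²/2)·0.25 = -0.0346 + 0.0072 = -0.0274
d₁ = -0.0274 / 0.0700 = -0.3915 which rounds to -0.39
√T = √0.25 = 0.5000
φ(d₁) = φ(-0.39) = 0.3697
e^(−qT) = e^(−0.052·0.25) = 0.9871
vega = S·e^(−qT)·φ(d₁)·√T = 142·0.9871·0.3697·0.5000 = 25.9101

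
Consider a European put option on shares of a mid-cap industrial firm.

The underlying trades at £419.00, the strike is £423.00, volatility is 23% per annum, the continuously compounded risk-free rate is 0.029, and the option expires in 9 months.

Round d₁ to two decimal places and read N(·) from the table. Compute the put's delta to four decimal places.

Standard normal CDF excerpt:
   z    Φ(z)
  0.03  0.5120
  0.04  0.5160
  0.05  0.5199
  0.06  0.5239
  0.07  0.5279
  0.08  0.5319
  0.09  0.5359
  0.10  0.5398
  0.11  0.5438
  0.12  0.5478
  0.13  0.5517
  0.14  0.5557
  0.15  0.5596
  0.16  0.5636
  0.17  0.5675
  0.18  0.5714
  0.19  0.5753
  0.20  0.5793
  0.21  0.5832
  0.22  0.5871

T = 0.75;  σ√T = 0.1992
d₁ = [ln(419/423) + (0.029 + ½·0.23²)·0.75] / (σ√T) = (-0.0095 + 0.0416) / 0.1992 = 0.1611 ≈ 0.16
N(d₁) = N(0.16) = 0.5636
Δ_put = N(d₁) − 1 = 0.5636 − 1 = -0.4364

-0.4364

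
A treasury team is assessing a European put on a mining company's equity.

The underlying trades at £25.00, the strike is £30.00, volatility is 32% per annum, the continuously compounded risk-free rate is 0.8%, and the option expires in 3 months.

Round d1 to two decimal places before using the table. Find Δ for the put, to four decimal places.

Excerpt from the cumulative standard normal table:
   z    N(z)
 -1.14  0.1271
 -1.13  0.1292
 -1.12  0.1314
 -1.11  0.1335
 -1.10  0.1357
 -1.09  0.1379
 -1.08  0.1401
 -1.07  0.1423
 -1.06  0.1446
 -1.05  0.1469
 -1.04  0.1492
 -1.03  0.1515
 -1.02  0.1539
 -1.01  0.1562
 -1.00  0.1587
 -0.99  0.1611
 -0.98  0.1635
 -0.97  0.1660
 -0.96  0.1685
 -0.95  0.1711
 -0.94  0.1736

-0.8531

σ√T = 0.32·√0.25 = 0.1600
d₁ = [ln(25/30) + (0.008 + 0.32²/2)·0.25] / 0.1600 = [-0.1823 + 0.0148] / 0.1600 = -1.0470 which rounds to -1.05
N(d₁) = N(-1.05) = 0.1469
Δ_put = N(d₁) − 1 = 0.1469 − 1 = -0.8531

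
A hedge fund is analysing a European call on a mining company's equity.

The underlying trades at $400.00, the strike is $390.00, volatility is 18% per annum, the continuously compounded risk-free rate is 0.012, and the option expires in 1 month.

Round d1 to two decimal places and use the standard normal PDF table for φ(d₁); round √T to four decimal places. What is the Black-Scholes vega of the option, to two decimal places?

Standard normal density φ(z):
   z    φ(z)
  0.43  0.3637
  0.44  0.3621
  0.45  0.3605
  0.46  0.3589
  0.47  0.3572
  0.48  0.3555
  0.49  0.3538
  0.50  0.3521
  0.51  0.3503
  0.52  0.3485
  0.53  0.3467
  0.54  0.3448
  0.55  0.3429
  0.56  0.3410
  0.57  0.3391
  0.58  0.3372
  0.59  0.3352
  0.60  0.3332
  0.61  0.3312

σ√T = 0.18 × 0.2887 = 0.0520
ln(S/K) + (r + σ²/2)T = ln(400/390) + (0.012 + 0.18²/2)·0.08333 = 0.0253 + 0.0023 = 0.0277
d₁ = 0.0277 / 0.0520 = 0.5325 ≈ 0.53
√T = √0.08333 = 0.2887
φ(d₁) = φ(0.53) = 0.3467
vega = S·φ(d₁)·√T = 400·0.3467·0.2887 = 40.0369
(Call and put vega coincide under Black-Scholes.)

40.04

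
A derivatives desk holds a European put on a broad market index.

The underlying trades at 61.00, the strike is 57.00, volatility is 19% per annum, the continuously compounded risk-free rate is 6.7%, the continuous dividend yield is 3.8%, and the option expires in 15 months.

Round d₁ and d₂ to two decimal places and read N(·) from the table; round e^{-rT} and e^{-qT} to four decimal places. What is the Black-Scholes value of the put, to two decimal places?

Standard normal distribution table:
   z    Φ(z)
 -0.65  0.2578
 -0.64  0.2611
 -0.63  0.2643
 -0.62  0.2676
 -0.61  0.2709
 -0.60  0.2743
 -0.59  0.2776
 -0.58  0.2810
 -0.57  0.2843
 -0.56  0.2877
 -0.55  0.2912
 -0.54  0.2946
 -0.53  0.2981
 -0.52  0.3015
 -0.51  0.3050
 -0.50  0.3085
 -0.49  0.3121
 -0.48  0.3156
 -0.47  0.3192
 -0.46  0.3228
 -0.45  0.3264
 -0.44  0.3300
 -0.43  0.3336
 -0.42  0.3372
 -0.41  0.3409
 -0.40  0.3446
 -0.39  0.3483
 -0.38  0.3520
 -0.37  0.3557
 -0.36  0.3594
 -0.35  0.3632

2.50

σ√T = 0.19 × 1.1180 = 0.2124
d₁ = [ln(61/57) + (0.067 − 0.038 + ½·0.19²)·1.25] / (σ√T) = (0.0678 + 0.0588) / 0.2124 = 0.5961 → 0.60
d₂ = 0.5961 − 0.2124 = 0.3837 → 0.38
exp(−qT) = exp(−0.038·1.25) = 0.9536;  exp(−rT) = exp(−0.067·1.25) = 0.9197
N(−d₂) = N(-0.38) = 0.3520;  N(−d₁) = N(-0.60) = 0.2743
P = 57·0.9197·0.3520 − 61·0.9536·0.2743 = 18.4529 − 15.9559 = 2.4969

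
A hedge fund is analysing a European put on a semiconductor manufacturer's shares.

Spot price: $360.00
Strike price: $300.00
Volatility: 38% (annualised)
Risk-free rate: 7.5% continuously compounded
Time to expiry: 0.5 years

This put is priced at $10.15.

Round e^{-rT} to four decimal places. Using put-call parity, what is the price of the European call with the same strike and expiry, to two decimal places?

$81.19

exp(−rT) = exp(−0.075·0.5) = 0.9632
Put-call parity: C − P = S − K·e^(−rT) = 360 − 300·0.9632 = 360 − 288.9600 = 71.0400
C = P + (C − P) = 10.15 + (71.0400) = 81.1900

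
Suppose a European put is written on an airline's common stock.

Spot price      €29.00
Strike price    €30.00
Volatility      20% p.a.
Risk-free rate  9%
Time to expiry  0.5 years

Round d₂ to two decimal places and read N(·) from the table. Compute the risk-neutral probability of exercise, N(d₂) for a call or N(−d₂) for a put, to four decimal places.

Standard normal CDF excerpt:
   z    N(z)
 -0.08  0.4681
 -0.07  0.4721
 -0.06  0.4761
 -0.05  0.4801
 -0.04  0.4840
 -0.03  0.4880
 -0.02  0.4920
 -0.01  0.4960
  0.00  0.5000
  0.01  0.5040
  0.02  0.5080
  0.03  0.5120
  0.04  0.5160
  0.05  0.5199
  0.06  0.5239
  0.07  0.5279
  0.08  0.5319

σ√T = 0.2 × 0.7071 = 0.1414
d₁ = [ln(29/30) + (0.09 + 0.2²/2)·0.5] / 0.1414 = [-0.0339 + 0.0550] / 0.1414 = 0.1492 which rounds to 0.15
d₂ = d₁ − σ√T = 0.1492 − 0.1414 = 0.0078 which rounds to 0.01
Pr(exercise) under Q = N(−d₂) = N(-0.01) = 0.4960

0.4960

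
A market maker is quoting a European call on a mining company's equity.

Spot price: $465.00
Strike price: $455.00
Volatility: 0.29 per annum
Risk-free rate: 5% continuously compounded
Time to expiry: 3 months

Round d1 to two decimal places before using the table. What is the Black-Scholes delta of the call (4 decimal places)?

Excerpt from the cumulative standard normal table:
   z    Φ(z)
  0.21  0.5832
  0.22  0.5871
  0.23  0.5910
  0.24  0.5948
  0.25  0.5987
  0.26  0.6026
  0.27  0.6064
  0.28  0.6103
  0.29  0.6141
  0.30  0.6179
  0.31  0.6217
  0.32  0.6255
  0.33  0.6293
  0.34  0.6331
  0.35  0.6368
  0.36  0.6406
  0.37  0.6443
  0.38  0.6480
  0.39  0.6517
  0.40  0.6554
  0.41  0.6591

0.6217

σ√T = 0.29·√0.25 = 0.1450
d₁ = [ln(465/455) + (0.05 + 0.29²/2)·0.25] / 0.1450 = [0.0217 + 0.0230] / 0.1450 = 0.3086 ≈ 0.31
N(d₁) = N(0.31) = 0.6217
Δ_call = N(d₁) = 0.6217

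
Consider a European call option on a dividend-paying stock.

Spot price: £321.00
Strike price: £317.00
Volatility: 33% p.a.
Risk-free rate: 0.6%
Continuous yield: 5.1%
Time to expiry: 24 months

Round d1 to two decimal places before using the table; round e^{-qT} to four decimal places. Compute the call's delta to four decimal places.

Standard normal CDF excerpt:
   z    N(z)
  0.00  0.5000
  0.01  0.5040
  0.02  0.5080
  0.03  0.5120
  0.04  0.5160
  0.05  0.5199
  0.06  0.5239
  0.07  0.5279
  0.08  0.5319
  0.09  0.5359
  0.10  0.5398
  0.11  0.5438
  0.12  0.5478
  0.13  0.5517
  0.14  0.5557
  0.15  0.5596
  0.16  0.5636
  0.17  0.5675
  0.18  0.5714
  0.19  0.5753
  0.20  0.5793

0.4767

T = 2;  σ√T = 0.4667
d₁ = [ln(321/317) + (0.006 − 0.051 + ½·0.33²)·2] / (σ√T) = (0.0125 + 0.0189) / 0.4667 = 0.0674 → 0.07
N(d₁) = N(0.07) = 0.5279
Δ_call = e^(−qT)·N(d₁) = 0.9030·0.5279 = 0.4767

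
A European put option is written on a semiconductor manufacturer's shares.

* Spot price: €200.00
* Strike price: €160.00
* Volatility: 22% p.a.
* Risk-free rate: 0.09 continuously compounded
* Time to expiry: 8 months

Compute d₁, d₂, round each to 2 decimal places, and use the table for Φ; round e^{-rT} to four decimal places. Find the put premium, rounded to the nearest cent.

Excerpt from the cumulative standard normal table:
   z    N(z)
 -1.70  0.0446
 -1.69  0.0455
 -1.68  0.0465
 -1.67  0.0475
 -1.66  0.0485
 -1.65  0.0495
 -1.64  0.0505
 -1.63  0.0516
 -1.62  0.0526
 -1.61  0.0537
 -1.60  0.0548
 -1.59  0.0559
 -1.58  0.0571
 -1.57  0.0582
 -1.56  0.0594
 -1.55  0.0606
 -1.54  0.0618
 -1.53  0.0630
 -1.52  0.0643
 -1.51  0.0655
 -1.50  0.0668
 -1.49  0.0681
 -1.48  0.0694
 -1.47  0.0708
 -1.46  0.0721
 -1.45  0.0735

€0.76

σ√T = 0.22·√0.6667 = 0.1796
d₁ = [ln(200/160) + (0.09 + 0.22²/2)·0.6667] / 0.1796 = [0.2231 + 0.0761] / 0.1796 = 1.6661 which rounds to 1.67
d₂ = d₁ − σ√T = 1.6661 − 0.1796 = 1.4865 which rounds to 1.49
exp(−rT) = exp(−0.09·0.6667) = 0.9418
P = 160·0.9418·N(-1.49) − 200·N(-1.67) = 160·0.9418·0.0681 − 200·0.0475 = 10.2619 − 9.5000 = 0.7619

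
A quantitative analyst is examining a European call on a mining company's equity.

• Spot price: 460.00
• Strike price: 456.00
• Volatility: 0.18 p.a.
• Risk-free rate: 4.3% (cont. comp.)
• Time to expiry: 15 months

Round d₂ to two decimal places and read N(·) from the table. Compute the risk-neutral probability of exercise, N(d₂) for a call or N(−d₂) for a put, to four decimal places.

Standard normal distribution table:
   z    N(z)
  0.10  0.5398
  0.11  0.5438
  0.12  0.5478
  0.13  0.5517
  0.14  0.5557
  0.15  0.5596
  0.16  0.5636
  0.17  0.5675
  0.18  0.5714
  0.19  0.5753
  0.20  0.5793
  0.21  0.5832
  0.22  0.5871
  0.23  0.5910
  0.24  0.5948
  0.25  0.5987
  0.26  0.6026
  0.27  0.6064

σ√T = 0.18·√1.25 = 0.2012
ln(S/K) + (r + σ²/2)T = ln(460/456) + (0.043 + 0.18²/2)·1.25 = 0.0087 + 0.0740 = 0.0827
d₁ = 0.0827 / 0.2012 = 0.4111 ≈ 0.41
d₂ = d₁ − σ√T = 0.4111 − 0.2012 = 0.2099 ≈ 0.21
Risk-neutral Pr[S_T > K] = N(d₂) = N(0.21) = 0.5832

0.5832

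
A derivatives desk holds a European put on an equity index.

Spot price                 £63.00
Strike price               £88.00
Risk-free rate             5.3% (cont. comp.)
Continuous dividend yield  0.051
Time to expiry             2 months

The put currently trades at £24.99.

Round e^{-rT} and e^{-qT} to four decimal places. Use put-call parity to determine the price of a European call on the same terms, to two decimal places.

exp(−qT) = exp(−0.051·0.1667) = 0.9915;  exp(−rT) = exp(−0.053·0.1667) = 0.9912
Put-call parity: C − P = S·e^(−qT) − K·e^(−rT) = 63·0.9915 − 88·0.9912 = 62.4645 − 87.2256 = -24.7611
C = P + (C − P) = 24.99 + (-24.7611) = 0.2289

£0.23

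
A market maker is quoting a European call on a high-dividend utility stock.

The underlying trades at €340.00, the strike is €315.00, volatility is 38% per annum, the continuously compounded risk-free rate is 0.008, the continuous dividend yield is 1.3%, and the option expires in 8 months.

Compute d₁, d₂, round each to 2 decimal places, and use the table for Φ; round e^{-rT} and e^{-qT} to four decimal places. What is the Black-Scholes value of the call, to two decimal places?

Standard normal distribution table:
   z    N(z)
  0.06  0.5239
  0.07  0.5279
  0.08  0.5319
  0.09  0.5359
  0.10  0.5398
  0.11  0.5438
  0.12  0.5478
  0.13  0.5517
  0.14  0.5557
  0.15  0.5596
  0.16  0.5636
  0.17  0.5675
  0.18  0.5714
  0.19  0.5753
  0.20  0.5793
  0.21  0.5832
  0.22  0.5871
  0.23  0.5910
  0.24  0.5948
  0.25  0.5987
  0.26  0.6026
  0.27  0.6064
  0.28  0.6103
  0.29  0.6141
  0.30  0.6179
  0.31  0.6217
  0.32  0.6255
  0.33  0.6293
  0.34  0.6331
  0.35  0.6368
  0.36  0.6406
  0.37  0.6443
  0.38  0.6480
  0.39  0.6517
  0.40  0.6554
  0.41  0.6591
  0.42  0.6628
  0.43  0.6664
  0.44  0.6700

σ√T = 0.38 × 0.8165 = 0.3103
ln(S/K) + (r − q + σ²/2)T = ln(340/315) + (0.008 − 0.013 + 0.38²/2)·0.6667 = 0.0764 + 0.0448 = 0.1212
d₁ = 0.1212 / 0.3103 = 0.3905 → 0.39
d₂ = d₁ − σ√T = 0.3905 − 0.3103 = 0.0803 → 0.08
e^(−qT) = e^(−0.013·0.6667) = 0.9914;  e^(−rT) = e^(−0.008·0.6667) = 0.9947
N(d₁) = N(0.39) = 0.6517;  N(d₂) = N(0.08) = 0.5319
C = 340·0.9914·0.6517 − 315·0.9947·0.5319 = 219.6724 − 166.6605 = 53.0119

€53.01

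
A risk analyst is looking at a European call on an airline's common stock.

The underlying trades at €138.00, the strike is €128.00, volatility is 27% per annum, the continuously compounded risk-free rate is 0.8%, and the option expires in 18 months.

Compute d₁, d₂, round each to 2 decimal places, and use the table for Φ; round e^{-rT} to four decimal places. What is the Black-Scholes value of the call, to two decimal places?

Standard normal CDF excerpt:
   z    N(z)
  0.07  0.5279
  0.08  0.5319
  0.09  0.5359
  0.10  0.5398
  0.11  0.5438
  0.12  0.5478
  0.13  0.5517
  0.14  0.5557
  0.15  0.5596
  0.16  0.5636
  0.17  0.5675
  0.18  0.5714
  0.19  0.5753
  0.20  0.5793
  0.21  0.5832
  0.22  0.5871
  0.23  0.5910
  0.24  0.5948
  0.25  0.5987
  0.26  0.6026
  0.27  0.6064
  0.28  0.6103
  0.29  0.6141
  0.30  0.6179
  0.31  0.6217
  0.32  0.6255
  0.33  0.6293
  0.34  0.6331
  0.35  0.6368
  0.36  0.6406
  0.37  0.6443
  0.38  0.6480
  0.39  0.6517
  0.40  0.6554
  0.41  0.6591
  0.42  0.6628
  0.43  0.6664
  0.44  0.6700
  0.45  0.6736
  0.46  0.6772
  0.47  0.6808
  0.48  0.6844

σ√T = 0.27 × 1.2247 = 0.3307
d₁ = [ln(138/128) + (0.008 + 0.27²/2)·1.5] / 0.3307 = [0.0752 + 0.0667] / 0.3307 = 0.4291 ≈ 0.43
d₂ = d₁ − σ√T = 0.4291 − 0.3307 = 0.0984 ≈ 0.10
e^(−rT) = e^(−0.008·1.5) = 0.9881
N(d₁) = N(0.43) = 0.6664;  N(d₂) = N(0.10) = 0.5398
C = 138·0.6664 − 128·0.9881·0.5398 = 91.9632 − 68.2722 = 23.6910

€23.69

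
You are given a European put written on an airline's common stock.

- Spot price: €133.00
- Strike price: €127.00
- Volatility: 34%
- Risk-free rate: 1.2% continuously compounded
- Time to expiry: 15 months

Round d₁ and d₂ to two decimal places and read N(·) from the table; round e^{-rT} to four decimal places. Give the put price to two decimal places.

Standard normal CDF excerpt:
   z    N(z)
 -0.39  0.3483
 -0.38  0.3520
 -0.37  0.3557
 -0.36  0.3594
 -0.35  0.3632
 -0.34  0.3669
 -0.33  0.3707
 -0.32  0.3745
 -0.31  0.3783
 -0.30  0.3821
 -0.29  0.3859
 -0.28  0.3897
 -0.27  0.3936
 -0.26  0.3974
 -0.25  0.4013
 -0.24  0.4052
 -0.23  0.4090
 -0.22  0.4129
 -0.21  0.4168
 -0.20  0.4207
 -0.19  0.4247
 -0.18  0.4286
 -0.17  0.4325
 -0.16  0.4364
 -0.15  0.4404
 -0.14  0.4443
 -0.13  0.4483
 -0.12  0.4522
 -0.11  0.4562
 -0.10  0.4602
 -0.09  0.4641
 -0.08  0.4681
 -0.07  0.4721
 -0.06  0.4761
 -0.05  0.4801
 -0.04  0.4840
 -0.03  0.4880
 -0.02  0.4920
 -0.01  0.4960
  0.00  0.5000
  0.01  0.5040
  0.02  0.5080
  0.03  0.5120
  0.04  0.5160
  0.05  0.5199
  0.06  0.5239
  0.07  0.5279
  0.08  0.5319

σ√T = 0.34·√1.25 = 0.3801
d₁ = [ln(133/127) + (0.012 + 0.34²/2)·1.25] / 0.3801 = [0.0462 + 0.0873] / 0.3801 = 0.3510 which rounds to 0.35
d₂ = d₁ − σ√T = 0.3510 − 0.3801 = -0.0292 which rounds to -0.03
exp(−rT) = exp(−0.012·1.25) = 0.9851
P = 127·0.9851·N(0.03) − 133·N(-0.35) = 127·0.9851·0.5120 − 133·0.3632 = 64.0551 − 48.3056 = 15.7495

€15.75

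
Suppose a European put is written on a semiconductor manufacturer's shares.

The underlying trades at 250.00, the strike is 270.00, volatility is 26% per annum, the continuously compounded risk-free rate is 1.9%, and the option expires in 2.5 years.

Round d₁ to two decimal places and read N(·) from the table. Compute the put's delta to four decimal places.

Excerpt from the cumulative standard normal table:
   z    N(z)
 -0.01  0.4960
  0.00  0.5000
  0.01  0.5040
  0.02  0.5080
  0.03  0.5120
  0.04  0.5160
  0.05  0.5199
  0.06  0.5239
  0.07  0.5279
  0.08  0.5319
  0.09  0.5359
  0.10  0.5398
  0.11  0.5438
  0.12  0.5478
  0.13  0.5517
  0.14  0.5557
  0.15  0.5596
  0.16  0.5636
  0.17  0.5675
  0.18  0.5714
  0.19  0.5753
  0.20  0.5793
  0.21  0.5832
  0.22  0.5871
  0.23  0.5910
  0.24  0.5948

σ√T = 0.26·√2.5 = 0.4111
d₁ = [ln(250/270) + (0.019 + 0.26²/2)·2.5] / 0.4111 = [-0.0770 + 0.1320] / 0.4111 = 0.1339 ≈ 0.13
N(d₁) = N(0.13) = 0.5517
Δ_put = N(d₁) − 1 = 0.5517 − 1 = -0.4483

-0.4483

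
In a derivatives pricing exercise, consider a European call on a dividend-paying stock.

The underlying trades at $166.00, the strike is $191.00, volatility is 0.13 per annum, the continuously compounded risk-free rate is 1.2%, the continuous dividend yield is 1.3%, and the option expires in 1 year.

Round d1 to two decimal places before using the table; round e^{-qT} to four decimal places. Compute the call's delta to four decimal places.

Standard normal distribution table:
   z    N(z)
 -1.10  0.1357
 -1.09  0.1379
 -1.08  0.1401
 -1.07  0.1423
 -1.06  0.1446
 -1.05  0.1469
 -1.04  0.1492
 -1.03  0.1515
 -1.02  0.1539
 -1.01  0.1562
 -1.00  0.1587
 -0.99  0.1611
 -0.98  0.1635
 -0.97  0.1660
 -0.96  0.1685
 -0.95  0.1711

0.1519

σ√T = 0.13·√1 = 0.1300
d₁ = [ln(166/191) + (0.012 − 0.013 + 0.13²/2)·1] / 0.1300 = [-0.1403 + 0.0075] / 0.1300 = -1.0218 ⇒ -1.02
N(d₁) = N(-1.02) = 0.1539
Δ_call = exp(−qT)·N(d₁) = 0.9871·0.1539 = 0.1519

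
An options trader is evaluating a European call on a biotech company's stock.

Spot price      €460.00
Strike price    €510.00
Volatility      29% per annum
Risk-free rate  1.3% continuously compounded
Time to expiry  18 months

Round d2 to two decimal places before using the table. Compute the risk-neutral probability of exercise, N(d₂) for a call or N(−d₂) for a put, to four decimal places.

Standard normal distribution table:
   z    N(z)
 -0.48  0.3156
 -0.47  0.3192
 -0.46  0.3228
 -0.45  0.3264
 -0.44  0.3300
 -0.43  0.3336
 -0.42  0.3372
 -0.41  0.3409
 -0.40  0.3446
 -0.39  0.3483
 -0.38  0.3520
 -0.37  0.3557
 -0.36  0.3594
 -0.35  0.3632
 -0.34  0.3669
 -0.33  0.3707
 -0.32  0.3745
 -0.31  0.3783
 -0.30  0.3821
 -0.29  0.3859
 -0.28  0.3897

0.3409

σ√T = 0.29 × 1.2247 = 0.3552
d₁ = [ln(460/510) + (0.013 + ½·0.29²)·1.5] / (σ√T) = (-0.1032 + 0.0826) / 0.3552 = -0.0580 → -0.06
d₂ = -0.0580 − 0.3552 = -0.4132 → -0.41
Pr(exercise) under Q = N(d₂) = 0.3409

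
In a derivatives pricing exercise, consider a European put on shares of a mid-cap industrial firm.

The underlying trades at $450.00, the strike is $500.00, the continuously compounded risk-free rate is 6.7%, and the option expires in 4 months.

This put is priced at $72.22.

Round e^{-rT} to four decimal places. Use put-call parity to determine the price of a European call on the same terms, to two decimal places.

e^(−rT) = e^(−0.067·0.3333) = 0.9779
Put-call parity: C − P = S − K·e^(−rT) = 450 − 500·0.9779 = 450 − 488.9500 = -38.9500
C = P + (C − P) = 72.22 + (-38.9500) = 33.2700

$33.27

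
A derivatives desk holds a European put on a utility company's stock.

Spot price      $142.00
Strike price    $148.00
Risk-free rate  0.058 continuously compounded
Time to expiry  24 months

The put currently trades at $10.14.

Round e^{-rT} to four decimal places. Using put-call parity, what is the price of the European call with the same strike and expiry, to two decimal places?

e^(−rT) = e^(−0.058·2) = 0.8905
Put-call parity: C − P = S − K·e^(−rT) = 142 − 148·0.8905 = 142 − 131.7940 = 10.2060
C = P + (C − P) = 10.14 + (10.2060) = 20.3460

$20.35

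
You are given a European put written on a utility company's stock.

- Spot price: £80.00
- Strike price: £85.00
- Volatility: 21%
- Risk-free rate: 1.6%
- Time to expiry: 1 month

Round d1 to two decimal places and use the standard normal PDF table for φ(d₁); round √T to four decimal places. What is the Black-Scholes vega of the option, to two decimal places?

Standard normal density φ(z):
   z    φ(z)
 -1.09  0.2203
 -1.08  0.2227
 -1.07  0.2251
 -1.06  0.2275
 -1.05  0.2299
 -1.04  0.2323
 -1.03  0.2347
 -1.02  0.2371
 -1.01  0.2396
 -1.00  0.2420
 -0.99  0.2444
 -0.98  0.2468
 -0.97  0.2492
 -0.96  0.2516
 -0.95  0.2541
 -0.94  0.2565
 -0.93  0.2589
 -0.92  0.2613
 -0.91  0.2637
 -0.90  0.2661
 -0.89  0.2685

σ√T = 0.21 × 0.2887 = 0.0606
d₁ = [ln(80/85) + (0.016 + ½·0.21²)·0.08333] / (σ√T) = (-0.0606 + 0.0032) / 0.0606 = -0.9477 which rounds to -0.95
√T = √0.08333 = 0.2887
φ(d₁) = φ(-0.95) = 0.2541
vega = S·φ(d₁)·√T = 80·0.2541·0.2887 = 5.8687

5.87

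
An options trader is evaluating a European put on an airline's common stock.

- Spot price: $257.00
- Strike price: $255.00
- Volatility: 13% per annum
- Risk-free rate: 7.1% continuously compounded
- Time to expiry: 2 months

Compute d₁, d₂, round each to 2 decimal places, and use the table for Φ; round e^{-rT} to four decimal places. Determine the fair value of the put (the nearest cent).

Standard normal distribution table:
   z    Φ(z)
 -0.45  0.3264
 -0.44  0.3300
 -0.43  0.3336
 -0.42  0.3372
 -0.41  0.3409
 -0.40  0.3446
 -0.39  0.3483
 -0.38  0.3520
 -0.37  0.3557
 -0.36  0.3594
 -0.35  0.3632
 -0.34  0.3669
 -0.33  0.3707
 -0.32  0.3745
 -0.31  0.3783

$3.89

σ√T = 0.13·√0.1667 = 0.0531
d₁ = [ln(257/255) + (0.071 + ½·0.13²)·0.1667] / (σ√T) = (0.0078 + 0.0132) / 0.0531 = 0.3967 ⇒ 0.40
d₂ = 0.3967 − 0.0531 = 0.3436 ⇒ 0.34
e^(−rT) = e^(−0.071·0.1667) = 0.9882
P = 255·0.9882·N(-0.34) − 257·N(-0.40) = 255·0.9882·0.3669 − 257·0.3446 = 92.4555 − 88.5622 = 3.8933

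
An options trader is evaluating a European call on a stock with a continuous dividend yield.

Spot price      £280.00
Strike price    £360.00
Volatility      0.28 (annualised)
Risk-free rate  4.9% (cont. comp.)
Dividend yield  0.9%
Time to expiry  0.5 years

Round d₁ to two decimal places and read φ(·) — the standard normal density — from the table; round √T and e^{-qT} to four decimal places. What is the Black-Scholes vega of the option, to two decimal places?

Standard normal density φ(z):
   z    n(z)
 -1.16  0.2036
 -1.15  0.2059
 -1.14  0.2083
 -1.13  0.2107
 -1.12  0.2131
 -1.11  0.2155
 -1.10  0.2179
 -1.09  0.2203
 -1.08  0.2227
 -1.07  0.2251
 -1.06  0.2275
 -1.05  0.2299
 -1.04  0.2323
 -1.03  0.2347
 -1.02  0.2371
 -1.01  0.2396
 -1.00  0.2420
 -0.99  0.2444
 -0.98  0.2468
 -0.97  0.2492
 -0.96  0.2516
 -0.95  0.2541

T = 0.5;  σ√T = 0.1980
d₁ = [ln(280/360) + (0.049 − 0.009 + ½·0.28²)·0.5] / (σ√T) = (-0.2513 + 0.0396) / 0.1980 = -1.0693 ≈ -1.07
√T = √0.5 = 0.7071
φ(d₁) = φ(-1.07) = 0.2251
exp(−qT) = exp(−0.009·0.5) = 0.9955
vega = S·exp(−qT)·φ(d₁)·√T = 280·0.9955·0.2251·0.7071 = 44.3665
(Vega is the same for a European call and put with the same parameters.)

44.37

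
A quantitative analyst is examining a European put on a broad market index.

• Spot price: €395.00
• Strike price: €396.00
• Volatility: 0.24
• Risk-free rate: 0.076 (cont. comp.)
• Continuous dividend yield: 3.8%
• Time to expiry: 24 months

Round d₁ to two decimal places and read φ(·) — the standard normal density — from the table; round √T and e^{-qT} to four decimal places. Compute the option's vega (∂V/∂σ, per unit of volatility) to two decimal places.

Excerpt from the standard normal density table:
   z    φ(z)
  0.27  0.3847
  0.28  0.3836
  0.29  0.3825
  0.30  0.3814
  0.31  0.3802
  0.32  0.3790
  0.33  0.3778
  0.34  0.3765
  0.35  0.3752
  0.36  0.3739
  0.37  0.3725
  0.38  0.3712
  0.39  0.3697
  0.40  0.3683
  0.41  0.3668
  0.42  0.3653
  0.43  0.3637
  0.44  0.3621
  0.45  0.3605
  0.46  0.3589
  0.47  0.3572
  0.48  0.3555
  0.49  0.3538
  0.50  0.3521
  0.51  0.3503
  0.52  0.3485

T = 2;  σ√T = 0.3394
d₁ = [ln(395/396) + (0.076 − 0.038 + 0.24²/2)·2] / 0.3394 = [-0.0025 + 0.1336] / 0.3394 = 0.3862 → 0.39
√T = √2 = 1.4142
φ(d₁) = φ(0.39) = 0.3697
e^(−qT) = e^(−0.038·2) = 0.9268
vega = S·e^(−qT)·φ(d₁)·√T = 395·0.9268·0.3697·1.4142 = 191.4006

191.40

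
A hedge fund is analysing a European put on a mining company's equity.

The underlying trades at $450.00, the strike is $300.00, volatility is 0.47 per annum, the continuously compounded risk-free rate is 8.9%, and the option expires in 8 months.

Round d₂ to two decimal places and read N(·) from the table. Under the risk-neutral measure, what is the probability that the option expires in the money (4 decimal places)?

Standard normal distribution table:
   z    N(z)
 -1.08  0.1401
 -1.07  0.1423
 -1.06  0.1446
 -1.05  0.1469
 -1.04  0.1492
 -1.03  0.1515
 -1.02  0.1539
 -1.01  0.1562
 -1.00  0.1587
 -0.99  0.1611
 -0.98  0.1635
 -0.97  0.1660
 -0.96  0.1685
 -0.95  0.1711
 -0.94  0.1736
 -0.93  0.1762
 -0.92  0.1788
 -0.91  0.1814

σ√T = 0.47 × 0.8165 = 0.3838
d₁ = [ln(450/300) + (0.089 + 0.47²/2)·0.6667] / 0.3838 = [0.4055 + 0.1330] / 0.3838 = 1.4031 → 1.40
d₂ = d₁ − σ√T = 1.4031 − 0.3838 = 1.0193 → 1.02
Risk-neutral Pr[S_T < K] = N(−d₂) = N(-1.02) = 0.1539

0.1539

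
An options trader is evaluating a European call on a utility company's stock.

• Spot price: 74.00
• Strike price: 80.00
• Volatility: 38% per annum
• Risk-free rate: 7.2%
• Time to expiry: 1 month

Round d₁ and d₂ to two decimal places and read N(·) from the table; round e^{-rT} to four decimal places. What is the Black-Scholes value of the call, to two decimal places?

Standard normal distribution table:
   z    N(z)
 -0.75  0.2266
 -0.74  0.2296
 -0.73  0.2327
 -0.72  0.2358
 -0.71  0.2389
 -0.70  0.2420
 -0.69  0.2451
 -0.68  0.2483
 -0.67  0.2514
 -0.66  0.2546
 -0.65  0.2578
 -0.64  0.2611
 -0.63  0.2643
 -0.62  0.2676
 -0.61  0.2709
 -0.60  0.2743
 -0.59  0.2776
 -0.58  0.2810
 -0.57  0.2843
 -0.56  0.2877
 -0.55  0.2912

T = 0.08333;  σ√T = 0.1097
d₁ = [ln(74/80) + (0.072 + 0.38²/2)·0.08333] / 0.1097 = [-0.0780 + 0.0120] / 0.1097 = -0.6012 → -0.60
d₂ = d₁ − σ√T = -0.6012 − 0.1097 = -0.7109 → -0.71
e^(−rT) = e^(−0.072·0.08333) = 0.9940
N(d₁) = N(-0.60) = 0.2743;  N(d₂) = N(-0.71) = 0.2389
C = 74·0.2743 − 80·0.9940·0.2389 = 20.2982 − 18.9973 = 1.3009

1.30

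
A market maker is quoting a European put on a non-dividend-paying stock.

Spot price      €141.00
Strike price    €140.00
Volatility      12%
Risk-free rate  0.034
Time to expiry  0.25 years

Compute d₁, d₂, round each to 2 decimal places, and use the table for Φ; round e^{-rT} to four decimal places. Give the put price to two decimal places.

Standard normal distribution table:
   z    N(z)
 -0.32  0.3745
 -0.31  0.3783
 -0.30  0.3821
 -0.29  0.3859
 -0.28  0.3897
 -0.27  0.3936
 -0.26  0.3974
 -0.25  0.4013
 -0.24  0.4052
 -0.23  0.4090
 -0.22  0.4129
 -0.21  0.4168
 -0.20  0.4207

€2.36

σ√T = 0.12·√0.25 = 0.0600
ln(S/K) + (r + σ²/2)T = ln(141/140) + (0.034 + 0.12²/2)·0.25 = 0.0071 + 0.0103 = 0.0174
d₁ = 0.0174 / 0.0600 = 0.2903 → 0.29
d₂ = d₁ − σ√T = 0.2903 − 0.0600 = 0.2303 → 0.23
e^(−rT) = e^(−0.034·0.25) = 0.9915
N(−d₂) = N(-0.23) = 0.4090;  N(−d₁) = N(-0.29) = 0.3859
P = 140·0.9915·0.4090 − 141·0.3859 = 56.7733 − 54.4119 = 2.3614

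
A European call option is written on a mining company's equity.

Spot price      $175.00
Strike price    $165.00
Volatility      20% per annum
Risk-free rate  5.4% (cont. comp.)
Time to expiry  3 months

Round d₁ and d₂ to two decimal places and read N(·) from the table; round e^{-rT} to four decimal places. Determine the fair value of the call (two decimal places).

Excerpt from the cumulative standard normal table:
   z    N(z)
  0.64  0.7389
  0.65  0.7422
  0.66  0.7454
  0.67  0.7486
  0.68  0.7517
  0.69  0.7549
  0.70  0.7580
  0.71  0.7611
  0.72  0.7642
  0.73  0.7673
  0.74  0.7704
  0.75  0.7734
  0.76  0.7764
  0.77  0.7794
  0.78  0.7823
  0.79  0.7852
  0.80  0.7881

T = 0.25;  σ√T = 0.1000
d₁ = [ln(175/165) + (0.054 + ½·0.2²)·0.25] / (σ√T) = (0.0588 + 0.0185) / 0.1000 = 0.7734 which rounds to 0.77
d₂ = 0.7734 − 0.1000 = 0.6734 which rounds to 0.67
e^(−rT) = e^(−0.054·0.25) = 0.9866
N(d₁) = N(0.77) = 0.7794;  N(d₂) = N(0.67) = 0.7486
C = 175·0.7794 − 165·0.9866·0.7486 = 136.3950 − 121.8638 = 14.5312

$14.53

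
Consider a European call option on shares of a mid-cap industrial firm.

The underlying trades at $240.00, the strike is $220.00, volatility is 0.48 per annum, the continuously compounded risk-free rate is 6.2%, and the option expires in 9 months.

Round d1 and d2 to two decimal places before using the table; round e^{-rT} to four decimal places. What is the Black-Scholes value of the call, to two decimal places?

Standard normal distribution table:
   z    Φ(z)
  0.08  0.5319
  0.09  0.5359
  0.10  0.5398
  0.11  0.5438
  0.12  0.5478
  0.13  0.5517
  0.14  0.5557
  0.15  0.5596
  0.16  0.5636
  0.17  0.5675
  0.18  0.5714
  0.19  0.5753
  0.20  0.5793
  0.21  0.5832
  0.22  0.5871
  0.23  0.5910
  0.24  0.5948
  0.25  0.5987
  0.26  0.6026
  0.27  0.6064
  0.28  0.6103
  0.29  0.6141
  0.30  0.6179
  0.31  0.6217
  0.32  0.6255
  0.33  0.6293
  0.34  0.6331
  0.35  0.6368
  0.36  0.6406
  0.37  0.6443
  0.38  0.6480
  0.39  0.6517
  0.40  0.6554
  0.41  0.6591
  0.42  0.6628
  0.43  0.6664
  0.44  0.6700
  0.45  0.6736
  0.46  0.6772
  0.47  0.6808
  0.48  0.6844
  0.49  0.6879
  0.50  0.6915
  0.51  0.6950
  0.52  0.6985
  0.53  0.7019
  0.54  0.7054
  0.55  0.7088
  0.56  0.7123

$54.25

T = 0.75;  σ√T = 0.4157
d₁ = [ln(240/220) + (0.062 + 0.48²/2)·0.75] / 0.4157 = [0.0870 + 0.1329] / 0.4157 = 0.5290 which rounds to 0.53
d₂ = d₁ − σ√T = 0.5290 − 0.4157 = 0.1133 which rounds to 0.11
e^(−rT) = e^(−0.062·0.75) = 0.9546
N(d₁) = N(0.53) = 0.7019;  N(d₂) = N(0.11) = 0.5438
C = 240·0.7019 − 220·0.9546·0.5438 = 168.4560 − 114.2045 = 54.2515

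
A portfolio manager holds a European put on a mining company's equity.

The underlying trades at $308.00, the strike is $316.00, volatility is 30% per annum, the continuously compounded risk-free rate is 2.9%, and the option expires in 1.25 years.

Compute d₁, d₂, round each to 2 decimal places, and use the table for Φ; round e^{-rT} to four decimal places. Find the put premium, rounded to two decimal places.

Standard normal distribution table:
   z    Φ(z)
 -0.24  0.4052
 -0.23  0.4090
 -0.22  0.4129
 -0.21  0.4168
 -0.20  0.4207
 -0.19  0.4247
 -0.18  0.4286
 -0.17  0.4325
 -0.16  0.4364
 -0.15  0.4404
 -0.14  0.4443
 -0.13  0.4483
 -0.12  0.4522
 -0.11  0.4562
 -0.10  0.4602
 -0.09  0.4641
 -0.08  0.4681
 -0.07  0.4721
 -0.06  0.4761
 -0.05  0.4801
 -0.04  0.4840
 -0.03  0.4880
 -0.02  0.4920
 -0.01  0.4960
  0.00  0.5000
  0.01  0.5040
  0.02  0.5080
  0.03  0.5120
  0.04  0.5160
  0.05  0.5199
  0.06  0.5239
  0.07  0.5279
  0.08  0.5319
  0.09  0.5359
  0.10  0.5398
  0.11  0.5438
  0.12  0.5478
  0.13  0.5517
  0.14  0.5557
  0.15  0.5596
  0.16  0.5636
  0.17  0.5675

$39.77

σ√T = 0.3 × 1.1180 = 0.3354
d₁ = [ln(308/316) + (0.029 + ½·0.3²)·1.25] / (σ√T) = (-0.0256 + 0.0925) / 0.3354 = 0.1993 ≈ 0.20
d₂ = 0.1993 − 0.3354 = -0.1361 ≈ -0.14
e^(−rT) = e^(−0.029·1.25) = 0.9644
P = 316·0.9644·N(0.14) − 308·N(-0.20) = 316·0.9644·0.5557 − 308·0.4207 = 169.3498 − 129.5756 = 39.7742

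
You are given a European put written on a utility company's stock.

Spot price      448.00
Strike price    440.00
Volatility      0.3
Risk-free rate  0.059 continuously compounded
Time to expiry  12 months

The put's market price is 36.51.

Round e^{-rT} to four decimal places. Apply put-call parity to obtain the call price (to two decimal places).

e^(−rT) = e^(−0.059·1) = 0.9427
Put-call parity: C − P = S − K·e^(−rT) = 448 − 440·0.9427 = 448 − 414.7880 = 33.2120
C = P + (C − P) = 36.51 + (33.2120) = 69.7220

69.72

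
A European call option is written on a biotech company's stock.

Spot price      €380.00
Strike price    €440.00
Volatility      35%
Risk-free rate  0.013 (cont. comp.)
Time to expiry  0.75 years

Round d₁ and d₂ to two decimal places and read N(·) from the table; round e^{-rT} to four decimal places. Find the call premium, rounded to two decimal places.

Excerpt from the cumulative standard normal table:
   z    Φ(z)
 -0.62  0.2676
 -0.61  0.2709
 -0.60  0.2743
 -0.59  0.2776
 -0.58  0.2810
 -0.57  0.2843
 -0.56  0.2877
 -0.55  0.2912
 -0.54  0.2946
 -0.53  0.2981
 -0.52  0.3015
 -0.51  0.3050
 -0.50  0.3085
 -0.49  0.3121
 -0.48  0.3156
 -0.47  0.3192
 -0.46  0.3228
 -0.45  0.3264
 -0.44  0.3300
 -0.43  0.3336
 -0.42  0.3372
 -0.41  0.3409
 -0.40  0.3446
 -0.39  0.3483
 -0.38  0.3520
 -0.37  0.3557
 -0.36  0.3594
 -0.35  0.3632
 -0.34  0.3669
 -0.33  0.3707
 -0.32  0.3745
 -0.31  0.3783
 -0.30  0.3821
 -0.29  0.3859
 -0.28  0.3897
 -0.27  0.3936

T = 0.75;  σ√T = 0.3031
d₁ = [ln(380/440) + (0.013 + 0.35²/2)·0.75] / 0.3031 = [-0.1466 + 0.0557] / 0.3031 = -0.2999 which rounds to -0.30
d₂ = d₁ − σ√T = -0.2999 − 0.3031 = -0.6031 which rounds to -0.60
exp(−rT) = exp(−0.013·0.75) = 0.9903
N(d₁) = N(-0.30) = 0.3821;  N(d₂) = N(-0.60) = 0.2743
C = 380·0.3821 − 440·0.9903·0.2743 = 145.1980 − 119.5213 = 25.6767

€25.68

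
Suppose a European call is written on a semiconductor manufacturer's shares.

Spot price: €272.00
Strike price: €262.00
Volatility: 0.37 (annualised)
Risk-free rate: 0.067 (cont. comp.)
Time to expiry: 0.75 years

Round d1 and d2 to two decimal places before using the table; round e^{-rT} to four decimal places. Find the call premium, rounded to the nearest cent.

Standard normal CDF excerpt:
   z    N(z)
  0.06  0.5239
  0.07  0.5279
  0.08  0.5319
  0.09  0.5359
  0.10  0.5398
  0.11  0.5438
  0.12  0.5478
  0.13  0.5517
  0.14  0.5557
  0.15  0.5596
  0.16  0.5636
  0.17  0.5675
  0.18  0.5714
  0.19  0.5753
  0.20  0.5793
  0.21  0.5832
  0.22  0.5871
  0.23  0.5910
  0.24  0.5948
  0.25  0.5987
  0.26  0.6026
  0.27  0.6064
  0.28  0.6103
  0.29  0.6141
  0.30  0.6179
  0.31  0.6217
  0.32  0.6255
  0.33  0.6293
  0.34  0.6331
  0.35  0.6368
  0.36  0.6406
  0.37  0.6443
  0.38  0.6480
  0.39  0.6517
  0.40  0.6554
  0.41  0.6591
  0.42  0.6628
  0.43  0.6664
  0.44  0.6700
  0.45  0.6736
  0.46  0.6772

€45.77

σ√T = 0.37·√0.75 = 0.3204
d₁ = [ln(272/262) + (0.067 + ½·0.37²)·0.75] / (σ√T) = (0.0375 + 0.1016) / 0.3204 = 0.4339 ≈ 0.43
d₂ = 0.4339 − 0.3204 = 0.1135 ≈ 0.11
e^(−rT) = e^(−0.067·0.75) = 0.9510
N(d₁) = N(0.43) = 0.6664;  N(d₂) = N(0.11) = 0.5438
C = 272·0.6664 − 262·0.9510·0.5438 = 181.2608 − 135.4943 = 45.7665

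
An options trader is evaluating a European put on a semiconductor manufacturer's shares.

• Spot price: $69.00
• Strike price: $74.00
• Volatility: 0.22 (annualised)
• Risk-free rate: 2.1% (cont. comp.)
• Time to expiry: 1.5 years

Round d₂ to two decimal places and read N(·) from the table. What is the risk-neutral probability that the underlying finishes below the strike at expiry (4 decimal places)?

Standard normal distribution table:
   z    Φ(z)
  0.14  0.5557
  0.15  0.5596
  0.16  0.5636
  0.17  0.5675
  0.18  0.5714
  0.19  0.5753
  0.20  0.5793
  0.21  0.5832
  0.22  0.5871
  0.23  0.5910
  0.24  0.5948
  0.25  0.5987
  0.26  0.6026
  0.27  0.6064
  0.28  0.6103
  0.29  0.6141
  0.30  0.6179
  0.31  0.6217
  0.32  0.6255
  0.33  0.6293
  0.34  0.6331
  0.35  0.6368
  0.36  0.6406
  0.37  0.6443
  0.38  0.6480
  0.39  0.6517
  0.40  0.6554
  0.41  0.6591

σ√T = 0.22 × 1.2247 = 0.2694
d₁ = [ln(69/74) + (0.021 + ½·0.22²)·1.5] / (σ√T) = (-0.0700 + 0.0678) / 0.2694 = -0.0080 ⇒ -0.01
d₂ = -0.0080 − 0.2694 = -0.2775 ⇒ -0.28
Pr(exercise) under Q = N(−d₂) = N(0.28) = 0.6103

0.6103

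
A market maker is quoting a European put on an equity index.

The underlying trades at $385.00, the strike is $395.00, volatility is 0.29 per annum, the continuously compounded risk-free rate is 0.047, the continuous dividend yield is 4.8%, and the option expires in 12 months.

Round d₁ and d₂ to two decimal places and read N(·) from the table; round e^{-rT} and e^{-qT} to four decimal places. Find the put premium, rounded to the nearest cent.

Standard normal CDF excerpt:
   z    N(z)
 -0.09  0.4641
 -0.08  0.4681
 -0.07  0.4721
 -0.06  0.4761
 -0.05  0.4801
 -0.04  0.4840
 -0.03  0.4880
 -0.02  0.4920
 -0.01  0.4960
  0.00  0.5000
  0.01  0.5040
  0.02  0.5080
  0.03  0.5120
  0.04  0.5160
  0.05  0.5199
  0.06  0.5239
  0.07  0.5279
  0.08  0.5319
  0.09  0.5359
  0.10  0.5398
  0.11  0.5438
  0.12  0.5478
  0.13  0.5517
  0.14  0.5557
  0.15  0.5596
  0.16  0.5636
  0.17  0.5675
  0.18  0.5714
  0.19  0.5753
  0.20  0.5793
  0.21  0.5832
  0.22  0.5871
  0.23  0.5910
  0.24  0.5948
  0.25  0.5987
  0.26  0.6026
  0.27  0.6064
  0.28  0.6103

σ√T = 0.29 × 1.0000 = 0.2900
d₁ = [ln(385/395) + (0.047 − 0.048 + 0.29²/2)·1] / 0.2900 = [-0.0256 + 0.0410] / 0.2900 = 0.0531 ⇒ 0.05
d₂ = d₁ − σ√T = 0.0531 − 0.2900 = -0.2369 ⇒ -0.24
exp(−qT) = exp(−0.048·1) = 0.9531;  exp(−rT) = exp(−0.047·1) = 0.9541
N(−d₂) = N(0.24) = 0.5948;  N(−d₁) = N(-0.05) = 0.4801
P = 395·0.9541·0.5948 − 385·0.9531·0.4801 = 224.1620 − 176.1696 = 47.9924

$47.99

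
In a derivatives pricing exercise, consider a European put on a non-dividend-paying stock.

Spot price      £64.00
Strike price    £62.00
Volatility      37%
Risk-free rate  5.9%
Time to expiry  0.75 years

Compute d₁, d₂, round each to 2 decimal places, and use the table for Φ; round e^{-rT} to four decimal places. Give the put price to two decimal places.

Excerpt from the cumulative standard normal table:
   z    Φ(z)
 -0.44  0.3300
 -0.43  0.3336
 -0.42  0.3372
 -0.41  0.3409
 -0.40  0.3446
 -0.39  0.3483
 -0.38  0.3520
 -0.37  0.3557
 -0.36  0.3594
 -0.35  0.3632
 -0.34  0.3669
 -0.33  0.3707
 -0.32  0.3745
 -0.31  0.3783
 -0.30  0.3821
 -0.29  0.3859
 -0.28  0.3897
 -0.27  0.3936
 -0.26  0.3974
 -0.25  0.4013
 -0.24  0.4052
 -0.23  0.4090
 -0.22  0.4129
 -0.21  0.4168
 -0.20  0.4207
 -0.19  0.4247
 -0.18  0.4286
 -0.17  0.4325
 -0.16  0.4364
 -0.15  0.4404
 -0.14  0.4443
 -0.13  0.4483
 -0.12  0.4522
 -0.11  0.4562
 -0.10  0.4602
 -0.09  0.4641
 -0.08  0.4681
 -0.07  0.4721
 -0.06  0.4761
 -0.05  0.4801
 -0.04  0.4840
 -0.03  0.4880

£5.71

T = 0.75;  σ√T = 0.3204
ln(S/K) + (r + σ²/2)T = ln(64/62) + (0.059 + 0.37²/2)·0.75 = 0.0317 + 0.0956 = 0.1273
d₁ = 0.1273 / 0.3204 = 0.3974 ≈ 0.40
d₂ = d₁ − σ√T = 0.3974 − 0.3204 = 0.0770 ≈ 0.08
exp(−rT) = exp(−0.059·0.75) = 0.9567
P = 62·0.9567·N(-0.08) − 64·N(-0.40) = 62·0.9567·0.4681 − 64·0.3446 = 27.7655 − 22.0544 = 5.7111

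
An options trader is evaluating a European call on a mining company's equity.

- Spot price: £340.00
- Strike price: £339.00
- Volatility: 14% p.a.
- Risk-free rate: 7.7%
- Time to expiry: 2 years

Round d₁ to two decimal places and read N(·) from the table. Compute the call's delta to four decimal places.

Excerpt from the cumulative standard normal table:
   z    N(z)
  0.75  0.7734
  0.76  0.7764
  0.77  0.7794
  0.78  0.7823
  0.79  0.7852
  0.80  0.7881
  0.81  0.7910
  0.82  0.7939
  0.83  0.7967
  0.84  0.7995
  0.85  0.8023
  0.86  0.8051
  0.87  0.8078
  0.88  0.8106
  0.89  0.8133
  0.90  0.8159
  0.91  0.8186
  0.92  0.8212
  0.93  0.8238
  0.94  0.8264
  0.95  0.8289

0.8133

σ√T = 0.14 × 1.4142 = 0.1980
d₁ = [ln(340/339) + (0.077 + 0.14²/2)·2] / 0.1980 = [0.0029 + 0.1736] / 0.1980 = 0.8917 ⇒ 0.89
N(d₁) = N(0.89) = 0.8133
Δ_call = N(d₁) = 0.8133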